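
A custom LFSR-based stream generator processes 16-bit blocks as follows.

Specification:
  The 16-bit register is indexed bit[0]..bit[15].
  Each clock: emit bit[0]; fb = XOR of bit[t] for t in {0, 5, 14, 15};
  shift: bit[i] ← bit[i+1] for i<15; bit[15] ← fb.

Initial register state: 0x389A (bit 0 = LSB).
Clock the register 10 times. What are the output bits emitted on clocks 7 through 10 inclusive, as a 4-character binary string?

0100

reg_0 = 0x389A
clock 1: out=0, reg = 0x1C4D
clock 2: out=1, reg = 0x8E26
clock 3: out=0, reg = 0x4713
clock 4: out=1, reg = 0x2389
clock 5: out=1, reg = 0x91C4
clock 6: out=0, reg = 0xC8E2
clock 7: out=0, reg = 0xE471
clock 8: out=1, reg = 0x7238
clock 9: out=0, reg = 0x391C
clock 10: out=0, reg = 0x1C8E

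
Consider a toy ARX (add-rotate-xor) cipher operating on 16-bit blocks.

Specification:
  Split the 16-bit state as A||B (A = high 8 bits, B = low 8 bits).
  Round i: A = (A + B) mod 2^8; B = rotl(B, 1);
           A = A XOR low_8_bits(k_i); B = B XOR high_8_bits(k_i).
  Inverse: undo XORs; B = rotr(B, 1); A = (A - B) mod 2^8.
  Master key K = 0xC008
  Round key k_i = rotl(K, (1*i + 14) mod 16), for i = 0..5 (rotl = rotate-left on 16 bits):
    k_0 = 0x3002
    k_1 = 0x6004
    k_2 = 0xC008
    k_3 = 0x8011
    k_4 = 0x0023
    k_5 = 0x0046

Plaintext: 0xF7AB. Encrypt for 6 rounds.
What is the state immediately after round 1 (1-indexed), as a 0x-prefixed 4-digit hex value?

0xA067

s_0 = plaintext = 0xF7AB
s_1 = Round(s_0, k_0) = 0xA067
s_2 = Round(s_1, k_1) = 0x03AE
s_3 = Round(s_2, k_2) = 0xB99D
s_4 = Round(s_3, k_3) = 0x47BB
s_5 = Round(s_4, k_4) = 0x2177
s_6 = Round(s_5, k_5) = 0xDEEE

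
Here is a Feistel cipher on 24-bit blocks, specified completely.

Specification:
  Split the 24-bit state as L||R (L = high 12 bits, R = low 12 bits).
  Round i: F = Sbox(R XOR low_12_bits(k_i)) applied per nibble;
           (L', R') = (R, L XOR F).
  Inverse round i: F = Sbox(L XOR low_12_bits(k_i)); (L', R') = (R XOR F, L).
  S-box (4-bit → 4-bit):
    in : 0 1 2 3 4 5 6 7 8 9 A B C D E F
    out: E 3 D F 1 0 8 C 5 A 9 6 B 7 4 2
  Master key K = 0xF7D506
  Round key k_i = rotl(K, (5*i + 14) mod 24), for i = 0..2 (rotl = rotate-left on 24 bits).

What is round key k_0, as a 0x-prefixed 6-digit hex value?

0x41BDF5

K = 0xF7D506
k_0 = rotl(K, (5*0+14) mod 24) = rotl(K, 14) = 0x41BDF5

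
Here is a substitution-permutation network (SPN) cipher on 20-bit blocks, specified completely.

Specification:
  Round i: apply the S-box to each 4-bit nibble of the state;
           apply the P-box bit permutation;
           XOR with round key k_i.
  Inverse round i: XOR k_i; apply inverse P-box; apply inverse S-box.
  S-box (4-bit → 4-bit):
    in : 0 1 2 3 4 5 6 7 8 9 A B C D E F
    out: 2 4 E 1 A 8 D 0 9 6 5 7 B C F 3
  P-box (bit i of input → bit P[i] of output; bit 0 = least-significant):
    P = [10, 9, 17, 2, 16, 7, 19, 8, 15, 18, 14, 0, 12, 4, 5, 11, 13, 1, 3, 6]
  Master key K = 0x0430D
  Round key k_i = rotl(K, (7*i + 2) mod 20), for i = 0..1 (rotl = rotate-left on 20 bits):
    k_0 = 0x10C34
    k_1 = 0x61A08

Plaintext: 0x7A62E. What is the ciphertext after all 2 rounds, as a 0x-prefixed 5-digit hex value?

0x8F2A2

s_0 = plaintext = 0x7A62E
s_1 = Round(s_0, k_0) = 0xBDB91
s_2 = Round(s_1, k_1) = 0x8F2A2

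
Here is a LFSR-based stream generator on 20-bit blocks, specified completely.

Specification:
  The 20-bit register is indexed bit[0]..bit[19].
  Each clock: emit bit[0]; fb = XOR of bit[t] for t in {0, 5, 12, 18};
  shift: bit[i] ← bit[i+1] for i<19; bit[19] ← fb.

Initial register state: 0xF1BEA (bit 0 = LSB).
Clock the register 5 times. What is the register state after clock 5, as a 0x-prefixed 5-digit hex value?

reg_0 = 0xF1BEA
clock 1: out=0, reg = 0xF8DF5
clock 2: out=1, reg = 0xFC6FA
clock 3: out=0, reg = 0x7E37D
clock 4: out=1, reg = 0xBF1BE
clock 5: out=0, reg = 0x5F8DF

0x5F8DF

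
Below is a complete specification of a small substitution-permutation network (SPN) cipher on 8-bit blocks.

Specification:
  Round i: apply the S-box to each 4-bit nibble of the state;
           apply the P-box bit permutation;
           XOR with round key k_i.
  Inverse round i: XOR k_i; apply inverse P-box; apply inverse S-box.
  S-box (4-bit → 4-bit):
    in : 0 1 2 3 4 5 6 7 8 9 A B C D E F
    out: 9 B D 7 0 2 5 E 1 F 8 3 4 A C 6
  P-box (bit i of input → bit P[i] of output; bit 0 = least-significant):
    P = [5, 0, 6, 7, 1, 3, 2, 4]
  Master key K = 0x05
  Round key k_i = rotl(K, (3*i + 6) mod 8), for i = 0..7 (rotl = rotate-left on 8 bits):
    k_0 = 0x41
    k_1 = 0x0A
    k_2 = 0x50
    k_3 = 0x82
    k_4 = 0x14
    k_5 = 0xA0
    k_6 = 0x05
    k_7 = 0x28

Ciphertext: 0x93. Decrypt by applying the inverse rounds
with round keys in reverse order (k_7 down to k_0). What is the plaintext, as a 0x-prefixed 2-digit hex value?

s_0 = ciphertext = 0x93
s_1 = InvRound(s_0, k_7) = 0x11
s_2 = InvRound(s_1, k_6) = 0xE4
s_3 = InvRound(s_2, k_5) = 0xCC
s_4 = InvRound(s_3, k_4) = 0xDE
s_5 = InvRound(s_4, k_3) = 0x7C
s_6 = InvRound(s_5, k_2) = 0xF8
s_7 = InvRound(s_6, k_1) = 0x02
s_8 = InvRound(s_7, k_0) = 0x8F

0x8F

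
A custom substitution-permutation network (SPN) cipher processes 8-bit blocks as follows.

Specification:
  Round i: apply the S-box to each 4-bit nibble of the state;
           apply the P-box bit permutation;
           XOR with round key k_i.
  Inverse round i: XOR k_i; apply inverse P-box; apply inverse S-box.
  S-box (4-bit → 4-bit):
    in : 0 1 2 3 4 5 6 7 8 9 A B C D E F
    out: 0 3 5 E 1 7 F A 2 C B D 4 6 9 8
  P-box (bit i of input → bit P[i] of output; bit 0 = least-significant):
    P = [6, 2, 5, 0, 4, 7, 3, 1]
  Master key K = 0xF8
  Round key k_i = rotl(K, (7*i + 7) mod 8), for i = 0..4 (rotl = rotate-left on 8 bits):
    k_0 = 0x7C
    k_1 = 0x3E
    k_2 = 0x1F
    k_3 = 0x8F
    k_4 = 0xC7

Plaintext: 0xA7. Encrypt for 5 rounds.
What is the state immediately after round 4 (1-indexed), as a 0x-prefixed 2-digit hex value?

0xF6

s_0 = plaintext = 0xA7
s_1 = Round(s_0, k_0) = 0xEB
s_2 = Round(s_1, k_1) = 0x4D
s_3 = Round(s_2, k_2) = 0x2B
s_4 = Round(s_3, k_3) = 0xF6
s_5 = Round(s_4, k_4) = 0xA0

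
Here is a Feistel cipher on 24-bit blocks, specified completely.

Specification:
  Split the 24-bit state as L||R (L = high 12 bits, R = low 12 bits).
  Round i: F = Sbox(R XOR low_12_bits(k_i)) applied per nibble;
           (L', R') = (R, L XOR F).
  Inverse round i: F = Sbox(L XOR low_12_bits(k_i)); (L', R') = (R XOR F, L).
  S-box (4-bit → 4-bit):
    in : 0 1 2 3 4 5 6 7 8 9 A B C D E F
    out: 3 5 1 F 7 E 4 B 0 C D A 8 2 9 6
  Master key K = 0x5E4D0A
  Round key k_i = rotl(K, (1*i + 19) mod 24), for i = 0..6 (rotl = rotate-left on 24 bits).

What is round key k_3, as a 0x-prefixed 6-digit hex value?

K = 0x5E4D0A
k_0 = rotl(K, (1*0+19) mod 24) = rotl(K, 19) = 0x52F268
k_1 = rotl(K, (1*1+19) mod 24) = rotl(K, 20) = 0xA5E4D0
k_2 = rotl(K, (1*2+19) mod 24) = rotl(K, 21) = 0x4BC9A1
k_3 = rotl(K, (1*3+19) mod 24) = rotl(K, 22) = 0x979342

0x979342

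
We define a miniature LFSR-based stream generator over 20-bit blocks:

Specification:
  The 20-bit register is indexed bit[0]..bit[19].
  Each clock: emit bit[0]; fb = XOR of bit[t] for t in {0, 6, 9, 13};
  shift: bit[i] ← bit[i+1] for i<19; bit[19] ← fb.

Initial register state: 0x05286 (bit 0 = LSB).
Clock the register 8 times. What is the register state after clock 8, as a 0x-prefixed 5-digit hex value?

0x67052

reg_0 = 0x05286
clock 1: out=0, reg = 0x82943
clock 2: out=1, reg = 0xC14A1
clock 3: out=1, reg = 0xE0A50
clock 4: out=0, reg = 0x70528
clock 5: out=0, reg = 0x38294
clock 6: out=0, reg = 0x9C14A
clock 7: out=0, reg = 0xCE0A5
clock 8: out=1, reg = 0x67052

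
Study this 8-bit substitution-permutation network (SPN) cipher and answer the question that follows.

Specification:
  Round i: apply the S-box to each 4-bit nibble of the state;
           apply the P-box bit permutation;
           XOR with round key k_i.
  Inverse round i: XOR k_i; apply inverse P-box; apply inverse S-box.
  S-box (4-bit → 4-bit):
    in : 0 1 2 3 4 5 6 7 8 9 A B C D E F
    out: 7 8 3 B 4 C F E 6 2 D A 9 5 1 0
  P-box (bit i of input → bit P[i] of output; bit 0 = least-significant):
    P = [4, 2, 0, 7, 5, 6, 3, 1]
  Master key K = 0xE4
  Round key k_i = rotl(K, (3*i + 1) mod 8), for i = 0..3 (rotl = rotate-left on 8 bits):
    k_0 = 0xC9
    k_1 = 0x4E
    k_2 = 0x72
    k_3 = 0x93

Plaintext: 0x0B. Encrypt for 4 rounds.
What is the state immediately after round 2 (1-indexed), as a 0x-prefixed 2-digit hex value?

0xAF

s_0 = plaintext = 0x0B
s_1 = Round(s_0, k_0) = 0x25
s_2 = Round(s_1, k_1) = 0xAF
s_3 = Round(s_2, k_2) = 0x58
s_4 = Round(s_3, k_3) = 0x9C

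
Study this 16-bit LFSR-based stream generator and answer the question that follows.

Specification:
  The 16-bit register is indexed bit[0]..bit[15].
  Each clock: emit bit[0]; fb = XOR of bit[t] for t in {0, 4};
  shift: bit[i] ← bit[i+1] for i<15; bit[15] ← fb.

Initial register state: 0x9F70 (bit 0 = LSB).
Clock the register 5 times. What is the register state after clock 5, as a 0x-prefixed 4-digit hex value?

reg_0 = 0x9F70
clock 1: out=0, reg = 0xCFB8
clock 2: out=0, reg = 0xE7DC
clock 3: out=0, reg = 0xF3EE
clock 4: out=0, reg = 0x79F7
clock 5: out=1, reg = 0x3CFB

0x3CFB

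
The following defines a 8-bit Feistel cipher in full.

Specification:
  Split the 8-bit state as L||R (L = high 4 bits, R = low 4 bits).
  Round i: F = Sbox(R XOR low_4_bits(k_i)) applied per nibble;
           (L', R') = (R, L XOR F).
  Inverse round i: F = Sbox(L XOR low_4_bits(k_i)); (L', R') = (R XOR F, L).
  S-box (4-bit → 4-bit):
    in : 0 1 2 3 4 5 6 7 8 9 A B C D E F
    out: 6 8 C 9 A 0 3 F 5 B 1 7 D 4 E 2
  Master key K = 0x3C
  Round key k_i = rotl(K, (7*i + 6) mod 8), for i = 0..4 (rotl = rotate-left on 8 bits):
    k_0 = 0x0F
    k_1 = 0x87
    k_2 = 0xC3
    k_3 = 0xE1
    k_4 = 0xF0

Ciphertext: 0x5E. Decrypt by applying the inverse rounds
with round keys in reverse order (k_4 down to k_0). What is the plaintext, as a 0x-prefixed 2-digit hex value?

0xCE

s_0 = ciphertext = 0x5E
s_1 = InvRound(s_0, k_4) = 0xE5
s_2 = InvRound(s_1, k_3) = 0x7E
s_3 = InvRound(s_2, k_2) = 0x47
s_4 = InvRound(s_3, k_1) = 0xE4
s_5 = InvRound(s_4, k_0) = 0xCE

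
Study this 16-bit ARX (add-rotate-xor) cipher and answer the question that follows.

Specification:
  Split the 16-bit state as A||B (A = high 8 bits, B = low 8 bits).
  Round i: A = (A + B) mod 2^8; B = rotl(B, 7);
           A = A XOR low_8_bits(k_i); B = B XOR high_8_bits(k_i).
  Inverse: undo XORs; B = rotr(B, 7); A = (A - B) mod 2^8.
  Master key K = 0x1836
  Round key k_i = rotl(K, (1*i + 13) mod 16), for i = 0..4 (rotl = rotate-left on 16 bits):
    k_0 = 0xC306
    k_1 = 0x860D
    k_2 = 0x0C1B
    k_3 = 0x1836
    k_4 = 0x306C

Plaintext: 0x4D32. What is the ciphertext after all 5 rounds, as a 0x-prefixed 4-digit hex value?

0x0D42

s_0 = plaintext = 0x4D32
s_1 = Round(s_0, k_0) = 0x79DA
s_2 = Round(s_1, k_1) = 0x5EEB
s_3 = Round(s_2, k_2) = 0x52F9
s_4 = Round(s_3, k_3) = 0x7DE4
s_5 = Round(s_4, k_4) = 0x0D42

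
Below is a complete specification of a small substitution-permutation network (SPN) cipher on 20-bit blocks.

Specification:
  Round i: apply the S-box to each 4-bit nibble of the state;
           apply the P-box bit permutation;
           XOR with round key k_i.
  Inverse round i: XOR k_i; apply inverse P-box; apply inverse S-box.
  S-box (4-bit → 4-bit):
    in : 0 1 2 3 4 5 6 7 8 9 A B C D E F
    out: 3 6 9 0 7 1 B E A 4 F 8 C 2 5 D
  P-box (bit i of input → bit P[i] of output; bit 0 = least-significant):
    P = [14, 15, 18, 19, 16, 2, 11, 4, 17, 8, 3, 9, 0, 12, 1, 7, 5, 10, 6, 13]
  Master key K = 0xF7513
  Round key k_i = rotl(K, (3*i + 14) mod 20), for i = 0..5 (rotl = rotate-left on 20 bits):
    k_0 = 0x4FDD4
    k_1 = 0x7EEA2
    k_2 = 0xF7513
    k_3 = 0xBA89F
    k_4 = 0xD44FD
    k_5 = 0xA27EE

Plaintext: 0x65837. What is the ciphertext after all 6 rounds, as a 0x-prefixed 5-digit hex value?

0x4528B

s_0 = plaintext = 0x65837
s_1 = Round(s_0, k_0) = 0x85AF5
s_2 = Round(s_1, k_1) = 0x481BB
s_3 = Round(s_2, k_2) = 0x760EB
s_4 = Round(s_3, k_3) = 0x0955E
s_5 = Round(s_4, k_4) = 0xA00DF
s_6 = Round(s_5, k_5) = 0x4528B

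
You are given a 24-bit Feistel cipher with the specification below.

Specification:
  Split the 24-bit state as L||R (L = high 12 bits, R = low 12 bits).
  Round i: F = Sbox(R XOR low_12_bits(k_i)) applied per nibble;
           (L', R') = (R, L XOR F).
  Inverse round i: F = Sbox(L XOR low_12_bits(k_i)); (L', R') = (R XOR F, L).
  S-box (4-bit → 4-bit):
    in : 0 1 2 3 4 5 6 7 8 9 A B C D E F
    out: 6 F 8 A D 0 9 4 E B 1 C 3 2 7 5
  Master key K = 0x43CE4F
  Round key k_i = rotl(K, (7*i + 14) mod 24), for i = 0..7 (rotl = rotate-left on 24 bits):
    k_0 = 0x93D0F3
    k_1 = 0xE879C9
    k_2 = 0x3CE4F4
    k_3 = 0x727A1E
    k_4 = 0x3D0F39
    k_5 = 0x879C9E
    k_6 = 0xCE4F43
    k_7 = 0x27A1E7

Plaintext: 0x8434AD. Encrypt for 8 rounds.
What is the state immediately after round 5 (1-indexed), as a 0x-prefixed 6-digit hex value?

s_0 = plaintext = 0x8434AD
s_1 = Round(s_0, k_0) = 0x4AD544
s_2 = Round(s_1, k_1) = 0x54474F
s_3 = Round(s_2, k_2) = 0x74FF88
s_4 = Round(s_3, k_3) = 0xF887F6
s_5 = Round(s_4, k_4) = 0x7F61BD
s_6 = Round(s_5, k_5) = 0x1BD57C
s_7 = Round(s_6, k_6) = 0x57C018
s_8 = Round(s_7, k_7) = 0x018A29

0x7F61BD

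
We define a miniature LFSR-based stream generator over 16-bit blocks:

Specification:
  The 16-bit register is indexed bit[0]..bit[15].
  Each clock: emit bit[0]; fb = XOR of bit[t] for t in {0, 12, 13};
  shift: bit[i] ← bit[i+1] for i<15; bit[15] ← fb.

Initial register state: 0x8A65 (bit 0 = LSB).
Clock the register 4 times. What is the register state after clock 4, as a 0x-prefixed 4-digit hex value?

0x18A6

reg_0 = 0x8A65
clock 1: out=1, reg = 0xC532
clock 2: out=0, reg = 0x6299
clock 3: out=1, reg = 0x314C
clock 4: out=0, reg = 0x18A6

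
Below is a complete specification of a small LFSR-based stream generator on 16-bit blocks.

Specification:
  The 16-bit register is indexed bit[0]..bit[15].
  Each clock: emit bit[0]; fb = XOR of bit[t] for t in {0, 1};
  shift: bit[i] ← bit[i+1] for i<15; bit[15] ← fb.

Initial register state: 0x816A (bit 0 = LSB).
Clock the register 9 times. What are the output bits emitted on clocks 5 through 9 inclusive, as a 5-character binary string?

reg_0 = 0x816A
clock 1: out=0, reg = 0xC0B5
clock 2: out=1, reg = 0xE05A
clock 3: out=0, reg = 0xF02D
clock 4: out=1, reg = 0xF816
clock 5: out=0, reg = 0xFC0B
clock 6: out=1, reg = 0x7E05
clock 7: out=1, reg = 0xBF02
clock 8: out=0, reg = 0xDF81
clock 9: out=1, reg = 0xEFC0

01101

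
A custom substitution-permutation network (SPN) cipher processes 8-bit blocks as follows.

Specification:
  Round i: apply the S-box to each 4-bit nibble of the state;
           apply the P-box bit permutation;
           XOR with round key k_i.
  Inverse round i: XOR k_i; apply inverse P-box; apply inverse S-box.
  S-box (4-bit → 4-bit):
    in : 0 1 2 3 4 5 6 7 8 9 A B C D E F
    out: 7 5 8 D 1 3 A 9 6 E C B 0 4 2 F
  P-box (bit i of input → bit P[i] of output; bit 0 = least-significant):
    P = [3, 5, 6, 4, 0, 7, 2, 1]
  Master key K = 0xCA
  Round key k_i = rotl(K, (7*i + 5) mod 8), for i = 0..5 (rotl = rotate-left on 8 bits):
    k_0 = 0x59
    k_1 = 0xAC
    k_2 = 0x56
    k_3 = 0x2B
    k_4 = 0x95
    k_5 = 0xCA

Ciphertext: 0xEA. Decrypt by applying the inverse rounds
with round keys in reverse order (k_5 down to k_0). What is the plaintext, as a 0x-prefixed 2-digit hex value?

s_0 = ciphertext = 0xEA
s_1 = InvRound(s_0, k_5) = 0xCE
s_2 = InvRound(s_1, k_4) = 0x73
s_3 = InvRound(s_2, k_3) = 0xC3
s_4 = InvRound(s_3, k_2) = 0x02
s_5 = InvRound(s_4, k_1) = 0x95
s_6 = InvRound(s_5, k_0) = 0x81

0x81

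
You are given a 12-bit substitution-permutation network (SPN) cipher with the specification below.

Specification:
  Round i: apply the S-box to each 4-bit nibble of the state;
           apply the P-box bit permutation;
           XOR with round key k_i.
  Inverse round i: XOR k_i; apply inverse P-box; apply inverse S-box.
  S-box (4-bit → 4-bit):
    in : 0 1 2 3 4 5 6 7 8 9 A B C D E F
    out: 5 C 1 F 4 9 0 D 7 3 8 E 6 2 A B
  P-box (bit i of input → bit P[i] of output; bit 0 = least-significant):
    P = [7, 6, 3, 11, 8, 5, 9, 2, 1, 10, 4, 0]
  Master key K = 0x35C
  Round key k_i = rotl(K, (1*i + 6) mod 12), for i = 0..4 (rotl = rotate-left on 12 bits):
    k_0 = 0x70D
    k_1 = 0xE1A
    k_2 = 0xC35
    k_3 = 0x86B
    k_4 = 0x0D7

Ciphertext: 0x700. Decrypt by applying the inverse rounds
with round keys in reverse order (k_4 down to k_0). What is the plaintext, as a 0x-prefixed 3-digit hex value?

s_0 = ciphertext = 0x700
s_1 = InvRound(s_0, k_4) = 0x379
s_2 = InvRound(s_1, k_3) = 0x00A
s_3 = InvRound(s_2, k_2) = 0x3E1
s_4 = InvRound(s_3, k_1) = 0x393
s_5 = InvRound(s_4, k_0) = 0x8A0

0x8A0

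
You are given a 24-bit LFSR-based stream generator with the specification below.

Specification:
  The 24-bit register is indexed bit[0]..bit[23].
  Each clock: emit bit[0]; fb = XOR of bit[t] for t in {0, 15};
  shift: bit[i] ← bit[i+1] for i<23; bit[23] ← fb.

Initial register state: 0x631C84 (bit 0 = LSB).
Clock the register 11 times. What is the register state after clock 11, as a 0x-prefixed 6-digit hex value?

0x084C63

reg_0 = 0x631C84
clock 1: out=0, reg = 0x318E42
clock 2: out=0, reg = 0x98C721
clock 3: out=1, reg = 0x4C6390
clock 4: out=0, reg = 0x2631C8
clock 5: out=0, reg = 0x1318E4
clock 6: out=0, reg = 0x098C72
clock 7: out=0, reg = 0x84C639
clock 8: out=1, reg = 0x42631C
clock 9: out=0, reg = 0x21318E
clock 10: out=0, reg = 0x1098C7
clock 11: out=1, reg = 0x084C63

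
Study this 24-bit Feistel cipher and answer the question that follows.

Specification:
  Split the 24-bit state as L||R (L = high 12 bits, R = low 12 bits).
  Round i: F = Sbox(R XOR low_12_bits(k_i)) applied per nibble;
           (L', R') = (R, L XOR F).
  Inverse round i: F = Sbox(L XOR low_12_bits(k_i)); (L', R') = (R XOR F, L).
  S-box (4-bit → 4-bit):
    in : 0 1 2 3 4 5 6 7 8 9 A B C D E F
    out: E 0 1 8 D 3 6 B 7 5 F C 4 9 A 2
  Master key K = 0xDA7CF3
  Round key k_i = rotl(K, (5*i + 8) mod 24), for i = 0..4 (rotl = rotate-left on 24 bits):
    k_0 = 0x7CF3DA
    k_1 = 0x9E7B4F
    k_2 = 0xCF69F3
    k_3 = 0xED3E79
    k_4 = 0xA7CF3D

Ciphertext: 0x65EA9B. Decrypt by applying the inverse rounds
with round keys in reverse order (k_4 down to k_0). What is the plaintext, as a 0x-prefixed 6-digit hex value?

s_0 = ciphertext = 0x65EA9B
s_1 = InvRound(s_0, k_4) = 0xFF365E
s_2 = InvRound(s_1, k_3) = 0x621FF3
s_3 = InvRound(s_2, k_2) = 0xD62621
s_4 = InvRound(s_3, k_1) = 0x038D62
s_5 = InvRound(s_4, k_0) = 0x5C3038

0x5C3038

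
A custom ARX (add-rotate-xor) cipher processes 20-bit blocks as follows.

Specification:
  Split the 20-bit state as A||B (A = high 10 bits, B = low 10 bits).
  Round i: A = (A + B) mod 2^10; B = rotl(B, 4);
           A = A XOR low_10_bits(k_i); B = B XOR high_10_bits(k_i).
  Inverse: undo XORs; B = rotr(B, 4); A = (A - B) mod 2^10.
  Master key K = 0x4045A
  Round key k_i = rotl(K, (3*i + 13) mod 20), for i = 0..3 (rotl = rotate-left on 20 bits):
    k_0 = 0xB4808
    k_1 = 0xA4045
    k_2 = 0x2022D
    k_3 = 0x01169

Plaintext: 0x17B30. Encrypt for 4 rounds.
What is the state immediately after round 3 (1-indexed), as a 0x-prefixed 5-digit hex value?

0xAD7FD

s_0 = plaintext = 0x17B30
s_1 = Round(s_0, k_0) = 0xE19DE
s_2 = Round(s_1, k_1) = 0x48777
s_3 = Round(s_2, k_2) = 0xAD7FD
s_4 = Round(s_3, k_3) = 0xF6FDB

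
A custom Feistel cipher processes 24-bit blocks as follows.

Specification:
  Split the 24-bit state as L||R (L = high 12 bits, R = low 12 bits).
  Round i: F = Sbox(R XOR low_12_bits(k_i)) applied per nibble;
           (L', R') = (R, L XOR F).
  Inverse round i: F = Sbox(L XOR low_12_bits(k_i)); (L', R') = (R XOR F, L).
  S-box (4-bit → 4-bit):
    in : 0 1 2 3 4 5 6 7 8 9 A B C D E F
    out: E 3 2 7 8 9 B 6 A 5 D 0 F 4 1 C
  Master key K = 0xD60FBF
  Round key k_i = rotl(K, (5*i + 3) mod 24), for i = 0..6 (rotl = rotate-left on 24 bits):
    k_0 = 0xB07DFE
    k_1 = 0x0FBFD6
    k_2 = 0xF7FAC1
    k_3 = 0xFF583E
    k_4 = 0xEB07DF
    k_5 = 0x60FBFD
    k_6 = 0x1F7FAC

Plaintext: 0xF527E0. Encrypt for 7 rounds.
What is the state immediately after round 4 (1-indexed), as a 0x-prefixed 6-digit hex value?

s_0 = plaintext = 0xF527E0
s_1 = Round(s_0, k_0) = 0x7E0263
s_2 = Round(s_1, k_1) = 0x2633E9
s_3 = Round(s_2, k_2) = 0x3E9749
s_4 = Round(s_3, k_3) = 0x749F8F
s_5 = Round(s_4, k_4) = 0xF8FDD7
s_6 = Round(s_5, k_5) = 0xDD74A2
s_7 = Round(s_6, k_6) = 0x4A2D36

0x749F8F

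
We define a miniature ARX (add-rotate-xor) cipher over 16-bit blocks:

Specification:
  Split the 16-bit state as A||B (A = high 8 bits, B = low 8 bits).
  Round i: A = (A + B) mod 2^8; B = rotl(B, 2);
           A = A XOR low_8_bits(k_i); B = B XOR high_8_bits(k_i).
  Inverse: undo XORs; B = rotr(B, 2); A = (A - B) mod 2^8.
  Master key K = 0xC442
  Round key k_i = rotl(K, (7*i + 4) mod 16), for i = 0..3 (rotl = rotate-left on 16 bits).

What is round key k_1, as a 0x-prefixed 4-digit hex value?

K = 0xC442
k_0 = rotl(K, (7*0+4) mod 16) = rotl(K, 4) = 0x442C
k_1 = rotl(K, (7*1+4) mod 16) = rotl(K, 11) = 0x1622

0x1622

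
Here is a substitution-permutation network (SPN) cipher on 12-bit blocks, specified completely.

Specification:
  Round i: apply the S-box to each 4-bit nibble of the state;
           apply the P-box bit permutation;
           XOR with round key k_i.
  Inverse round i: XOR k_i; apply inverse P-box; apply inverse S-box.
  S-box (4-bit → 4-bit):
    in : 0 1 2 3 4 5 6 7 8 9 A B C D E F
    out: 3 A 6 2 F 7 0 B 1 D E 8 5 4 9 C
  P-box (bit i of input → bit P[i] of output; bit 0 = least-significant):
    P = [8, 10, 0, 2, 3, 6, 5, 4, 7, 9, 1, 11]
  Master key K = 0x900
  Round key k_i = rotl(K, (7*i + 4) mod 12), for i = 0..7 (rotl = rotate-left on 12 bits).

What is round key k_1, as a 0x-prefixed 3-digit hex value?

K = 0x900
k_0 = rotl(K, (7*0+4) mod 12) = rotl(K, 4) = 0x009
k_1 = rotl(K, (7*1+4) mod 12) = rotl(K, 11) = 0x480

0x480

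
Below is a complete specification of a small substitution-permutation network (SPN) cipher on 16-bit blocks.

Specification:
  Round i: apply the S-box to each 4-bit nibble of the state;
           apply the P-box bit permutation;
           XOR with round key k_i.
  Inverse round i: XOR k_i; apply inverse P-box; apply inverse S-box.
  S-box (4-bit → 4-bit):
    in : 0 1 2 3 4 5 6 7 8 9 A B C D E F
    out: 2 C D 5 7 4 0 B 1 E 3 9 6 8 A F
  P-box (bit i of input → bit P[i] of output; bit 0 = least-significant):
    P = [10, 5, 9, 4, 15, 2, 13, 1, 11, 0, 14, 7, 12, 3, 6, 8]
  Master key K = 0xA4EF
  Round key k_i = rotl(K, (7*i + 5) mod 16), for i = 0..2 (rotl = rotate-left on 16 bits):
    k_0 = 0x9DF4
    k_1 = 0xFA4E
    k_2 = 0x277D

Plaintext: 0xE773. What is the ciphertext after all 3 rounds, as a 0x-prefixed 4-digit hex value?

s_0 = plaintext = 0xE773
s_1 = Round(s_0, k_0) = 0x127B
s_2 = Round(s_1, k_1) = 0x3798
s_3 = Round(s_2, k_2) = 0x1BBA

0x1BBA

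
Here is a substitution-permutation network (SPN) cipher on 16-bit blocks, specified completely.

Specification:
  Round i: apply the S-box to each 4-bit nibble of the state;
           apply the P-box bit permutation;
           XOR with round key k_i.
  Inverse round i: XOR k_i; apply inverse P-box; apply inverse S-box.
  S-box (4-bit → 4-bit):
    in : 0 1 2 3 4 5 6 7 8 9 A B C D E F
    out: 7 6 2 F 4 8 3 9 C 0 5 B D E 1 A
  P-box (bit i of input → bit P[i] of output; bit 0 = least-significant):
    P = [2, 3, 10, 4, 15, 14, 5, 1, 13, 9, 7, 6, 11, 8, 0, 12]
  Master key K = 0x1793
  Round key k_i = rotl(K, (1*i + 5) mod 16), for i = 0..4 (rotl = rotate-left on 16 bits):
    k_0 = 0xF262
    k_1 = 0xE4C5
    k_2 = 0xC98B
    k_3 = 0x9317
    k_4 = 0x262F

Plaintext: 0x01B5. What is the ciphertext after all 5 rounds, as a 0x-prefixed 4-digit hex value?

0xA757

s_0 = plaintext = 0x01B5
s_1 = Round(s_0, k_0) = 0x39F1
s_2 = Round(s_1, k_1) = 0xB9CE
s_3 = Round(s_2, k_2) = 0x50AD
s_4 = Round(s_3, k_3) = 0x25AF
s_5 = Round(s_4, k_4) = 0xA757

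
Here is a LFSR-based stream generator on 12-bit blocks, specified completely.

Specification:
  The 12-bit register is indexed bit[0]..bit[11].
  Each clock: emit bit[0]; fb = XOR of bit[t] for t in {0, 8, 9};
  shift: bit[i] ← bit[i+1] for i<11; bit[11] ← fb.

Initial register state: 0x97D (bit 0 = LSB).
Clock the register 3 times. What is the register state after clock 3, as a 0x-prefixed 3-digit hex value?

reg_0 = 0x97D
clock 1: out=1, reg = 0x4BE
clock 2: out=0, reg = 0x25F
clock 3: out=1, reg = 0x12F

0x12F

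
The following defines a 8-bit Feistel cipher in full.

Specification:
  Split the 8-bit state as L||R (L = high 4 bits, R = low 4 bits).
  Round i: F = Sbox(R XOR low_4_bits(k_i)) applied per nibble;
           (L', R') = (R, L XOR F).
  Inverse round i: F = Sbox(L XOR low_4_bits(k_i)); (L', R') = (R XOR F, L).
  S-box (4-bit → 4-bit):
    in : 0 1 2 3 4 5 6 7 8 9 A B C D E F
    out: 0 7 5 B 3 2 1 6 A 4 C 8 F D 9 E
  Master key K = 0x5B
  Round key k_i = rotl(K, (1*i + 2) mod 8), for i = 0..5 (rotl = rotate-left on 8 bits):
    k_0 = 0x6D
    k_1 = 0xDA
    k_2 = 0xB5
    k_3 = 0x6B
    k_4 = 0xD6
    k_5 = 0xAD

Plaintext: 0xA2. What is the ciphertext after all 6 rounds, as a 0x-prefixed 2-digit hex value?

0x24

s_0 = plaintext = 0xA2
s_1 = Round(s_0, k_0) = 0x24
s_2 = Round(s_1, k_1) = 0x4B
s_3 = Round(s_2, k_2) = 0xBD
s_4 = Round(s_3, k_3) = 0xDA
s_5 = Round(s_4, k_4) = 0xA2
s_6 = Round(s_5, k_5) = 0x24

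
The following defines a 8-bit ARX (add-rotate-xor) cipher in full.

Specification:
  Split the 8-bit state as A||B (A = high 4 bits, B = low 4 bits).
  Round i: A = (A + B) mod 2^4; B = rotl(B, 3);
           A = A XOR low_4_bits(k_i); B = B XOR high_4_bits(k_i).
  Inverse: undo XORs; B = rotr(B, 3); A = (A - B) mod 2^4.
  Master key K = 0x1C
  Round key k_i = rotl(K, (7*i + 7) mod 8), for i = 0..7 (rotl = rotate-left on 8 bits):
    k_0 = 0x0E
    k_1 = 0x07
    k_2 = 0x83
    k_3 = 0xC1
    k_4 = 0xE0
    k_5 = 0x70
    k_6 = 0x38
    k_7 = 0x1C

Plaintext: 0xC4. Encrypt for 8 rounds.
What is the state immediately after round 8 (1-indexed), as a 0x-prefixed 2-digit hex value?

0xF4

s_0 = plaintext = 0xC4
s_1 = Round(s_0, k_0) = 0xE2
s_2 = Round(s_1, k_1) = 0x71
s_3 = Round(s_2, k_2) = 0xB0
s_4 = Round(s_3, k_3) = 0xAC
s_5 = Round(s_4, k_4) = 0x68
s_6 = Round(s_5, k_5) = 0xE3
s_7 = Round(s_6, k_6) = 0x9A
s_8 = Round(s_7, k_7) = 0xF4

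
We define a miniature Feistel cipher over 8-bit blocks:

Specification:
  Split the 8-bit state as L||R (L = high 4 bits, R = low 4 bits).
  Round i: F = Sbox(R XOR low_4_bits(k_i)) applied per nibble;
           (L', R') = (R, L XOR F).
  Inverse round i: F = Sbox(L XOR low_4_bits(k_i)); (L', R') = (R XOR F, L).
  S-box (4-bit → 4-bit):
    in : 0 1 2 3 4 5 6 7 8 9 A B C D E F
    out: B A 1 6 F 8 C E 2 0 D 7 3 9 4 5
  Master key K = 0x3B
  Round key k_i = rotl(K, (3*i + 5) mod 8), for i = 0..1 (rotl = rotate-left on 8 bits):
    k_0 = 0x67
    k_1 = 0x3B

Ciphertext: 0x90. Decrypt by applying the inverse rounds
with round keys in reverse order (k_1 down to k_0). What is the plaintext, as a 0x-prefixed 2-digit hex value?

0x51

s_0 = ciphertext = 0x90
s_1 = InvRound(s_0, k_1) = 0x19
s_2 = InvRound(s_1, k_0) = 0x51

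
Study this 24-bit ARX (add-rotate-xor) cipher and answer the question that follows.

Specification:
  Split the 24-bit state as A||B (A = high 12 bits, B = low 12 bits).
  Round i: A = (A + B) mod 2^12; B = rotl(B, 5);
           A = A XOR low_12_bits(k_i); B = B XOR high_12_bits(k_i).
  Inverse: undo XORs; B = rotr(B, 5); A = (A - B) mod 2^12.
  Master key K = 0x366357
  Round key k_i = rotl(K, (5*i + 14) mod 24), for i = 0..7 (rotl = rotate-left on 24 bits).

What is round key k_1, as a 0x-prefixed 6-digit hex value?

0xB9B31A

K = 0x366357
k_0 = rotl(K, (5*0+14) mod 24) = rotl(K, 14) = 0xD5CD98
k_1 = rotl(K, (5*1+14) mod 24) = rotl(K, 19) = 0xB9B31A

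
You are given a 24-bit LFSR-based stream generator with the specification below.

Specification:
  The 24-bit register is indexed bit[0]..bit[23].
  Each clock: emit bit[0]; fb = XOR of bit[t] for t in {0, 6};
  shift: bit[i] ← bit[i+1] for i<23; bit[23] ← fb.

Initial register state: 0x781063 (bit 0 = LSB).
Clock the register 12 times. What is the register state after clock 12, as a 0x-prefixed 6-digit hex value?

0x022781

reg_0 = 0x781063
clock 1: out=1, reg = 0x3C0831
clock 2: out=1, reg = 0x9E0418
clock 3: out=0, reg = 0x4F020C
clock 4: out=0, reg = 0x278106
clock 5: out=0, reg = 0x13C083
clock 6: out=1, reg = 0x89E041
clock 7: out=1, reg = 0x44F020
clock 8: out=0, reg = 0x227810
clock 9: out=0, reg = 0x113C08
clock 10: out=0, reg = 0x089E04
clock 11: out=0, reg = 0x044F02
clock 12: out=0, reg = 0x022781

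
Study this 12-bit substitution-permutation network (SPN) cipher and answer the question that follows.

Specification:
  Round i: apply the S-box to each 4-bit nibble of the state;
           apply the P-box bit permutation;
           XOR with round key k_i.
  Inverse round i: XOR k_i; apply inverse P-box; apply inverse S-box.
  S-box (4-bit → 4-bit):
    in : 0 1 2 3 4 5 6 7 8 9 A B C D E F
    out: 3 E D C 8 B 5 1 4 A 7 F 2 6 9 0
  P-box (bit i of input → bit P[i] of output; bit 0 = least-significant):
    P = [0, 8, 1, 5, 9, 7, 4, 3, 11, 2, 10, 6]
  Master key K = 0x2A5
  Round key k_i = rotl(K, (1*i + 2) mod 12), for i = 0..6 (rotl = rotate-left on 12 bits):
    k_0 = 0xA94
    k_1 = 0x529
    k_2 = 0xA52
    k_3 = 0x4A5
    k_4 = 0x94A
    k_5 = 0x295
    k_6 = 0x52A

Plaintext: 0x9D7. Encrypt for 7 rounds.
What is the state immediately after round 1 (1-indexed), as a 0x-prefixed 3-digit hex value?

0xA41

s_0 = plaintext = 0x9D7
s_1 = Round(s_0, k_0) = 0xA41
s_2 = Round(s_1, k_1) = 0x807
s_3 = Round(s_2, k_2) = 0xCD3
s_4 = Round(s_3, k_3) = 0x413
s_5 = Round(s_4, k_4) = 0x9B0
s_6 = Round(s_5, k_5) = 0x148
s_7 = Round(s_6, k_6) = 0x164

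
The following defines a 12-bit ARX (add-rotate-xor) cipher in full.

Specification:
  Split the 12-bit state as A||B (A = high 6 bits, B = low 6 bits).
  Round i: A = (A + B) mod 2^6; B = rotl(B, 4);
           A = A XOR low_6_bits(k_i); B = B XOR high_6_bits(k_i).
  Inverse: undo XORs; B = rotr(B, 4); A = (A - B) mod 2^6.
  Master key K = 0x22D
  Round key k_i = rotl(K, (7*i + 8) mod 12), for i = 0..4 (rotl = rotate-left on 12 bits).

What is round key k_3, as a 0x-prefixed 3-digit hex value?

K = 0x22D
k_0 = rotl(K, (7*0+8) mod 12) = rotl(K, 8) = 0xD22
k_1 = rotl(K, (7*1+8) mod 12) = rotl(K, 3) = 0x169
k_2 = rotl(K, (7*2+8) mod 12) = rotl(K, 10) = 0x48B
k_3 = rotl(K, (7*3+8) mod 12) = rotl(K, 5) = 0x5A4

0x5A4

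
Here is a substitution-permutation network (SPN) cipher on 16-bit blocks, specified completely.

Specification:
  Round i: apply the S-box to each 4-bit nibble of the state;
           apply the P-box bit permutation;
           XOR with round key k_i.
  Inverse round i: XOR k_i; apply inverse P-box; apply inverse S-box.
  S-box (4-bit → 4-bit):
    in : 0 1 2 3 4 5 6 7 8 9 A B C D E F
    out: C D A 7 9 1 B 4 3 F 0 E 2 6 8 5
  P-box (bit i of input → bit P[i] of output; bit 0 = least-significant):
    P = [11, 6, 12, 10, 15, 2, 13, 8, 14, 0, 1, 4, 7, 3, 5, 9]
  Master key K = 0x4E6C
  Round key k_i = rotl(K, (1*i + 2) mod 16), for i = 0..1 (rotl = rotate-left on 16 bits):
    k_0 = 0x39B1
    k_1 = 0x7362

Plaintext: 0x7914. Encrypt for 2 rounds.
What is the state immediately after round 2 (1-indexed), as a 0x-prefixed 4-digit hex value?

s_0 = plaintext = 0x7914
s_1 = Round(s_0, k_0) = 0xD482
s_2 = Round(s_1, k_1) = 0xB71E

0xB71E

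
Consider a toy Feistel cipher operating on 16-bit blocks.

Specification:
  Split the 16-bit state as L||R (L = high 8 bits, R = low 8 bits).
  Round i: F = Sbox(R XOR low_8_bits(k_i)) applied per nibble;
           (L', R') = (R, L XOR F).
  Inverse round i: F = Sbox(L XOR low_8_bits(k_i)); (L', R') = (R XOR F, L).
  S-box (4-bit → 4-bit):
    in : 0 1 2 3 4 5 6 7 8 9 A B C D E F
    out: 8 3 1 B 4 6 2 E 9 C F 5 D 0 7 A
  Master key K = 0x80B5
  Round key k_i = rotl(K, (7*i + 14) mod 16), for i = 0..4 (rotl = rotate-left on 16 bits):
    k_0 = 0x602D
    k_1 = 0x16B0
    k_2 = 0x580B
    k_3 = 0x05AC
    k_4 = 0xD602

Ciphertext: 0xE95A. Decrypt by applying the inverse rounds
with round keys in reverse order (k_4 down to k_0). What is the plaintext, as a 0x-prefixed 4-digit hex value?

s_0 = ciphertext = 0xE95A
s_1 = InvRound(s_0, k_4) = 0x2FE9
s_2 = InvRound(s_1, k_3) = 0x722F
s_3 = InvRound(s_2, k_2) = 0xC372
s_4 = InvRound(s_3, k_1) = 0x99C3
s_5 = InvRound(s_4, k_0) = 0x9799

0x9799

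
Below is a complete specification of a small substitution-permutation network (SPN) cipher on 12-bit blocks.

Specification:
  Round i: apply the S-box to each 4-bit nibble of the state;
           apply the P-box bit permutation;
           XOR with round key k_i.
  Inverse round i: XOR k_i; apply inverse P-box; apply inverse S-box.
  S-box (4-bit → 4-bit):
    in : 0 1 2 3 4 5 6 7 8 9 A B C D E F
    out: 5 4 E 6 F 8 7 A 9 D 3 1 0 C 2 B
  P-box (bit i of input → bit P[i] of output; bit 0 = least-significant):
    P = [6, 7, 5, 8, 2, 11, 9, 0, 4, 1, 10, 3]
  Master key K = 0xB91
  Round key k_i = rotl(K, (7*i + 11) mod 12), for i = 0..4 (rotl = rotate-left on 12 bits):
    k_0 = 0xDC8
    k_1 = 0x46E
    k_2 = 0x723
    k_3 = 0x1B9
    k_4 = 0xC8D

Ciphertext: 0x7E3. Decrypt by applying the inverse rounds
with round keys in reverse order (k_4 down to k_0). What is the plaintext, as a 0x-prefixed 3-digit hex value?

0xF32

s_0 = ciphertext = 0x7E3
s_1 = InvRound(s_0, k_4) = 0x769
s_2 = InvRound(s_1, k_3) = 0x01A
s_3 = InvRound(s_2, k_2) = 0x9DD
s_4 = InvRound(s_3, k_1) = 0x672
s_5 = InvRound(s_4, k_0) = 0xF32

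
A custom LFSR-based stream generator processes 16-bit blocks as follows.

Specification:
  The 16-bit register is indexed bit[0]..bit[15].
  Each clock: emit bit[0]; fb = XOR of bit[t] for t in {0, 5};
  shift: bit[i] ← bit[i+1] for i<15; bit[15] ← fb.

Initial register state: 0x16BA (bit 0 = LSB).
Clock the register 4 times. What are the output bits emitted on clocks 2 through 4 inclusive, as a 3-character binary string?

reg_0 = 0x16BA
clock 1: out=0, reg = 0x8B5D
clock 2: out=1, reg = 0xC5AE
clock 3: out=0, reg = 0xE2D7
clock 4: out=1, reg = 0xF16B

101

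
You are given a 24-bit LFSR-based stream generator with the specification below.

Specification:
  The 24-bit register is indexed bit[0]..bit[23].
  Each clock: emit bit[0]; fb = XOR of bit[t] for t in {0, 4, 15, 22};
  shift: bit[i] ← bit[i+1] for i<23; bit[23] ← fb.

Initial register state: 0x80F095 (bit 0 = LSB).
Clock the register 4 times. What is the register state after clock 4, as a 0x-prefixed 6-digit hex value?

reg_0 = 0x80F095
clock 1: out=1, reg = 0xC0784A
clock 2: out=0, reg = 0xE03C25
clock 3: out=1, reg = 0x701E12
clock 4: out=0, reg = 0x380F09

0x380F09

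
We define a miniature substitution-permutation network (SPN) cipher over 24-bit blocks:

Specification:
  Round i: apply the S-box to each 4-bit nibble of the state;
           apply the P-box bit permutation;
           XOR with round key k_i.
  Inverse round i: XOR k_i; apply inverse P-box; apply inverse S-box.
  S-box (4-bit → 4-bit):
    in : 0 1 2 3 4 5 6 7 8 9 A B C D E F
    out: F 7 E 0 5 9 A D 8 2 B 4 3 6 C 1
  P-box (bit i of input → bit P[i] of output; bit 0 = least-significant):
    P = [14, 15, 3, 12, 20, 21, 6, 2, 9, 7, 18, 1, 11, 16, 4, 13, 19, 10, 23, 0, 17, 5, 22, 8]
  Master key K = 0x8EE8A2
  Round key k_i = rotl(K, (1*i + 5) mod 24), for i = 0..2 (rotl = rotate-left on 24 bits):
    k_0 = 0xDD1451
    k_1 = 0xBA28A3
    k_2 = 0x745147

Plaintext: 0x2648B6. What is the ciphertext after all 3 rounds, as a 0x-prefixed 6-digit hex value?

s_0 = plaintext = 0x2648B6
s_1 = Round(s_0, k_0) = 0x9D8922
s_2 = Round(s_1, k_1) = 0x1A9C4F
s_3 = Round(s_2, k_2) = 0x2F17A6

0x2F17A6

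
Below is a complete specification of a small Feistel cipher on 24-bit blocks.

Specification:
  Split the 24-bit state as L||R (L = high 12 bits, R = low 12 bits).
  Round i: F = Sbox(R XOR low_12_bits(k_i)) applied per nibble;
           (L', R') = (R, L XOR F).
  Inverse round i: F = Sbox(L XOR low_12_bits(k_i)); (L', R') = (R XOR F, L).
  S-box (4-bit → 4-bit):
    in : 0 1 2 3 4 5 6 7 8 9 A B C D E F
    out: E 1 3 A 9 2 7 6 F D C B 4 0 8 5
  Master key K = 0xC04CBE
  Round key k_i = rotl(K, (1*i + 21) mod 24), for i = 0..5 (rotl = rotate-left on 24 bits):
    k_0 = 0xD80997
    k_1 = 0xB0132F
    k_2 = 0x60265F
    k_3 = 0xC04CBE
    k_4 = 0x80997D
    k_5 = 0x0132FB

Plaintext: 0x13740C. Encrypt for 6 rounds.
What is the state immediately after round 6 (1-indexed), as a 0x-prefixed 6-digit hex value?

s_0 = plaintext = 0x13740C
s_1 = Round(s_0, k_0) = 0x40C1EC
s_2 = Round(s_1, k_1) = 0x1EC746
s_3 = Round(s_2, k_2) = 0x7460F1
s_4 = Round(s_3, k_3) = 0x0F13D3
s_5 = Round(s_4, k_4) = 0x3D3C39
s_6 = Round(s_5, k_5) = 0xC39B90

0xC39B90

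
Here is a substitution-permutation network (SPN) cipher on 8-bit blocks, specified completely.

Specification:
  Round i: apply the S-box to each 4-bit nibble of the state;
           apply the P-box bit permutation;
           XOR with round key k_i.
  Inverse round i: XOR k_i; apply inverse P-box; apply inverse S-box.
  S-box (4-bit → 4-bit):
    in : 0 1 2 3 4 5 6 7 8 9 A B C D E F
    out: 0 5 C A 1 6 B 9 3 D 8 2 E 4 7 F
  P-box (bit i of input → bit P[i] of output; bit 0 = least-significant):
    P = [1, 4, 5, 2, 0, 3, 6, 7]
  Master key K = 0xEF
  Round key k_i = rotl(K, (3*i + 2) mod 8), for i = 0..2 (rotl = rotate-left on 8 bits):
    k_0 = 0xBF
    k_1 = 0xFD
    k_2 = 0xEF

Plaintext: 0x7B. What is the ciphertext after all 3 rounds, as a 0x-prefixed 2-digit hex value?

0xD9

s_0 = plaintext = 0x7B
s_1 = Round(s_0, k_0) = 0x2E
s_2 = Round(s_1, k_1) = 0x0F
s_3 = Round(s_2, k_2) = 0xD9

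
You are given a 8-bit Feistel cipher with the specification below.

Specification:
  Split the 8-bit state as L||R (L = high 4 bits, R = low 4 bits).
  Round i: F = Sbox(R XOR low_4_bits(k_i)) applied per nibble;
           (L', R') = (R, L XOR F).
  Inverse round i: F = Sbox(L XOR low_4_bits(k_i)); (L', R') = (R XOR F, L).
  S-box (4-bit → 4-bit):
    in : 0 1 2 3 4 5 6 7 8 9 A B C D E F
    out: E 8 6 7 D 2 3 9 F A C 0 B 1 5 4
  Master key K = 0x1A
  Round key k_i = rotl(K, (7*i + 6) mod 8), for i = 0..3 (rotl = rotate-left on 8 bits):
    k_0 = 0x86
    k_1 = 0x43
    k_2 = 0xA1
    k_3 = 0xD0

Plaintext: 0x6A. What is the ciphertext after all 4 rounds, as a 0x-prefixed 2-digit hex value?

0x80

s_0 = plaintext = 0x6A
s_1 = Round(s_0, k_0) = 0xAD
s_2 = Round(s_1, k_1) = 0xDF
s_3 = Round(s_2, k_2) = 0xF8
s_4 = Round(s_3, k_3) = 0x80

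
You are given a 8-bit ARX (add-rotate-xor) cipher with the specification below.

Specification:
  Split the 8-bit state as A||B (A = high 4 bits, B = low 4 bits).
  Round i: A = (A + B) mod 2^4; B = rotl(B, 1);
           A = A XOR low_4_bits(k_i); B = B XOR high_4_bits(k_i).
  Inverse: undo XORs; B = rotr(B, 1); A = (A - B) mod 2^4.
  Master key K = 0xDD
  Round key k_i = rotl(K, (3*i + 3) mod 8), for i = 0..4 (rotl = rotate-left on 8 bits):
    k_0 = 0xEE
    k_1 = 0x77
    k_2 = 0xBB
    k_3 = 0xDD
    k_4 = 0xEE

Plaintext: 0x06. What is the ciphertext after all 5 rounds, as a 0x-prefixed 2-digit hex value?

0x52

s_0 = plaintext = 0x06
s_1 = Round(s_0, k_0) = 0x82
s_2 = Round(s_1, k_1) = 0xD3
s_3 = Round(s_2, k_2) = 0xBD
s_4 = Round(s_3, k_3) = 0x56
s_5 = Round(s_4, k_4) = 0x52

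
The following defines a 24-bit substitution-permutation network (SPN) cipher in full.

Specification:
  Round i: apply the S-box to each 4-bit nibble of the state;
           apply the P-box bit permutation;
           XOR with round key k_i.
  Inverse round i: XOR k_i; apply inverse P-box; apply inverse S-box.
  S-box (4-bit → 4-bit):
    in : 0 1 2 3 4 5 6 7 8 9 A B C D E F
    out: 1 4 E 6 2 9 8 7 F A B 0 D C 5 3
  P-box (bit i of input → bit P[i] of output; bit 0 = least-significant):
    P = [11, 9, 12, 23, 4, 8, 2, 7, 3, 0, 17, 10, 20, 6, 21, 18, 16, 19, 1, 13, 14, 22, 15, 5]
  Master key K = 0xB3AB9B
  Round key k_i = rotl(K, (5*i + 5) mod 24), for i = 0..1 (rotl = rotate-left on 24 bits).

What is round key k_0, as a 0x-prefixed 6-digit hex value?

0x757376

K = 0xB3AB9B
k_0 = rotl(K, (5*0+5) mod 24) = rotl(K, 5) = 0x757376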